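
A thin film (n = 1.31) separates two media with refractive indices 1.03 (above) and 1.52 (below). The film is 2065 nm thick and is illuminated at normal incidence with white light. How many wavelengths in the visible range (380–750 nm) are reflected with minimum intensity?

7

Ray reflecting at the top interface goes from n = 1.03 toward n = 1.31: a half-wave phase shift.
Bottom surface (1.31 → 1.52): reflection off a higher-index medium gives a half-wave phase shift.
Zero or two π shifts → no net half-wave offset.
With no net inversion, destructive interference in reflection requires 2 n t = (m + ½) λ.
λ = 2 n t / (m + ½) = 5410 / (m + ½) nm.
m=6: 832 nm (IR); m=7: 721 nm (visible); m=8: 637 nm (visible); m=9: 570 nm (visible); m=10: 515 nm (visible); m=11: 470 nm (visible); m=12: 433 nm (visible); m=13: 401 nm (visible); m=14: 373 nm (UV).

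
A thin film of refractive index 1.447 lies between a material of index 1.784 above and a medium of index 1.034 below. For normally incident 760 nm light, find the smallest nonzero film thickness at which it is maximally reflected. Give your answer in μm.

Ray reflecting at the top interface goes from n = 1.784 toward n = 1.447: no phase shift.
Bottom surface (1.447 → 1.034): reflection off a lower-index medium gives no phase shift.
The two reflections carry the same phase change, so no net offset.
So the condition for constructive reflection is 2 n t = m λ.
Minimum nonzero at m = 1: t = λ / (2 n) = 760 / (2 × 1.447) = 263 nm.

0.263 μm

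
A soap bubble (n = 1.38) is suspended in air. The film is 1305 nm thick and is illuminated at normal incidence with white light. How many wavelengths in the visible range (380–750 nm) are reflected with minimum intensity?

Ray reflecting at the top interface goes from n = 1.0 toward n = 1.38: a half-wave phase shift.
Ray reflecting at the bottom interface goes from n = 1.38 toward n = 1.0: no phase shift.
Net: one phase inversion between the two reflected rays.
With one net inversion, destructive interference in reflection requires 2 n t = m λ.
λ = 2 n t / m = 3602 / m nm.
m=4: 900 nm (IR); m=5: 720 nm (visible); m=6: 600 nm (visible); m=7: 515 nm (visible); m=8: 450 nm (visible); m=9: 400 nm (visible); m=10: 360 nm (UV).

5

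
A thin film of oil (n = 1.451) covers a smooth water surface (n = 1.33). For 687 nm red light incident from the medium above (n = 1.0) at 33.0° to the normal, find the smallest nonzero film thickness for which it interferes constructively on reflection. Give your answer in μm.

Top surface (1.0 → 1.451): reflection off a higher-index medium gives a half-wave phase shift.
Bottom surface (1.451 → 1.33): reflection off a lower-index medium gives no phase shift.
Net: one phase inversion between the two reflected rays.
For bright reflection here: 2 n t cos θ_r = (m + ½) λ.
Snell's law: 1.0 sin 33.0° = 1.451 sin θ_r → sin θ_r = 0.375, cos θ_r = 0.927.
Minimum at m = 0: t = λ / (4 n cos θ_r) = 687 / (4 × 1.451 × 0.927) = 128 nm.

0.128 μm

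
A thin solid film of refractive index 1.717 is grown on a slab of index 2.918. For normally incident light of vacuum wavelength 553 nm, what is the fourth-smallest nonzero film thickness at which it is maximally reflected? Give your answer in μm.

At the upper boundary (n = 1.0 to n = 1.717) the reflected ray undergoes a half-wave phase shift.
Ray reflecting at the bottom interface goes from n = 1.717 toward n = 2.918: a half-wave phase shift.
Zero or two π shifts → no net half-wave offset.
So the condition for constructive reflection is 2 n t = m λ.
The fourth-smallest nonzero thickness corresponds to m = 4: t = m λ / (2 n) = 4.00 × 553 / (2 × 1.717) = 644 nm.

0.644 μm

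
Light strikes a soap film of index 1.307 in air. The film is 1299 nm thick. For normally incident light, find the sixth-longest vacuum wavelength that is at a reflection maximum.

617 nm

Top surface (1.0 → 1.307): reflection off a higher-index medium gives a half-wave phase shift.
Bottom surface (1.307 → 1.0): reflection off a lower-index medium gives no phase shift.
Net: one phase inversion between the two reflected rays.
With one net inversion, constructive interference in reflection requires 2 n t = (m + ½) λ.
λ = 2 n t / (m + ½). The sixth-longest wavelength is m = 5: λ = 2 × 1.307 × 1299 / 5.50 = 617 nm.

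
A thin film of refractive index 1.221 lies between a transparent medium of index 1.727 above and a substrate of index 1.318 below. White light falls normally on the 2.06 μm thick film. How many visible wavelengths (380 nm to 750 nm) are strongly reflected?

6

Top surface (1.727 → 1.221): reflection off a lower-index medium gives no phase shift.
Bottom surface (1.221 → 1.318): reflection off a higher-index medium gives a half-wave phase shift.
The two reflections differ by half a wavelength.
With one net inversion, constructive interference in reflection requires 2 n t = (m + ½) λ.
λ = 2 n t / (m + ½) = 5031 / (m + ½) nm.
m=6: 774 nm (IR); m=7: 671 nm (visible); m=8: 592 nm (visible); m=9: 530 nm (visible); m=10: 479 nm (visible); m=11: 437 nm (visible); m=12: 402 nm (visible); m=13: 373 nm (UV).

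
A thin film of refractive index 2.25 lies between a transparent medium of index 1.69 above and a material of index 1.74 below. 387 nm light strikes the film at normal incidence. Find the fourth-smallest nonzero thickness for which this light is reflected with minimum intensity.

Ray reflecting at the top interface goes from n = 1.69 toward n = 2.25: a half-wave phase shift.
Bottom surface (2.25 → 1.74): reflection off a lower-index medium gives no phase shift.
The two reflections differ by half a wavelength.
For dark reflection here: 2 n t = m λ.
The fourth-smallest nonzero thickness corresponds to m = 4: t = m λ / (2 n) = 4.00 × 387 / (2 × 2.25) = 344 nm.

344 nm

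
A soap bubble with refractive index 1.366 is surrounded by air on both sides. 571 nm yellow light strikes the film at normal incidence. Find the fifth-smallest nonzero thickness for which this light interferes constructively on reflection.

941 nm

At the upper boundary (n = 1.0 to n = 1.366) the reflected ray undergoes a half-wave phase shift.
Ray reflecting at the bottom interface goes from n = 1.366 toward n = 1.0: no phase shift.
Net: one phase inversion between the two reflected rays.
For strong reflection here: 2 n t = (m + ½) λ.
The fifth-smallest nonzero thickness corresponds to m = 4: t = (m + ½) λ / (2 n) = 4.50 × 571 / (2 × 1.366) = 941 nm.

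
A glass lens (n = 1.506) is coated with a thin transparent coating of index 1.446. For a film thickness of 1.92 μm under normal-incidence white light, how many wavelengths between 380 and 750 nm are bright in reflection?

Top surface (1.0 → 1.446): reflection off a higher-index medium gives a half-wave phase shift.
At the lower boundary (n = 1.446 to n = 1.506) the reflected ray undergoes a half-wave phase shift.
Zero or two π shifts → no net half-wave offset.
So the condition for constructive reflection is 2 n t = m λ.
λ = 2 n t / m = 5553 / m nm.
m=7: 793 nm (IR); m=8: 694 nm (visible); m=9: 617 nm (visible); m=10: 555 nm (visible); m=11: 505 nm (visible); m=12: 463 nm (visible); m=13: 427 nm (visible); m=14: 397 nm (visible); m=15: 370 nm (UV).

7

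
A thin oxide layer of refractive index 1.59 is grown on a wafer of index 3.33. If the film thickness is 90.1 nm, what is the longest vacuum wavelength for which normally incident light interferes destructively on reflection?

Top surface (1.0 → 1.59): reflection off a higher-index medium gives a half-wave phase shift.
Bottom surface (1.59 → 3.33): reflection off a higher-index medium gives a half-wave phase shift.
Net: no relative phase inversion (both shifts match).
So the condition for destructive reflection is 2 n t = (m + ½) λ.
λ = 2 n t / (m + ½). The longest wavelength is m = 0: λ = 2 × 1.59 × 90.1 / 0.500 = 573 nm.

573 nm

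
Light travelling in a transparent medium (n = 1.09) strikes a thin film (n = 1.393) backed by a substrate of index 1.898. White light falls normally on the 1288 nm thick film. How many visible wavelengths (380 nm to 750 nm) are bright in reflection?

5

Ray reflecting at the top interface goes from n = 1.09 toward n = 1.393: a half-wave phase shift.
At the lower boundary (n = 1.393 to n = 1.898) the reflected ray undergoes a half-wave phase shift.
Zero or two π shifts → no net half-wave offset.
For strong reflection here: 2 n t = m λ.
λ = 2 n t / m = 3588 / m nm.
m=4: 897 nm (IR); m=5: 718 nm (visible); m=6: 598 nm (visible); m=7: 513 nm (visible); m=8: 449 nm (visible); m=9: 399 nm (visible); m=10: 359 nm (UV).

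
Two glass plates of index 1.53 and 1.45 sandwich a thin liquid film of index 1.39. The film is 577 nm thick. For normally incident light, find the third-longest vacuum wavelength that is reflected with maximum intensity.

Top surface (1.53 → 1.39): reflection off a lower-index medium gives no phase shift.
Ray reflecting at the bottom interface goes from n = 1.39 toward n = 1.45: a half-wave phase shift.
The two reflections differ by half a wavelength.
So the condition for constructive reflection is 2 n t = (m + ½) λ.
λ = 2 n t / (m + ½). The third-longest wavelength is m = 2: λ = 2 × 1.39 × 577 / 2.50 = 642 nm.

642 nm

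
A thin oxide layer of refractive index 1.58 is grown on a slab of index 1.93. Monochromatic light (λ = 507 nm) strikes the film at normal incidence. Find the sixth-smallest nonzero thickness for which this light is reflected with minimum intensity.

882 nm

At the upper boundary (n = 1.0 to n = 1.58) the reflected ray undergoes a half-wave phase shift.
Ray reflecting at the bottom interface goes from n = 1.58 toward n = 1.93: a half-wave phase shift.
Zero or two π shifts → no net half-wave offset.
So the condition for destructive reflection is 2 n t = (m + ½) λ.
The sixth-smallest nonzero thickness corresponds to m = 5: t = (m + ½) λ / (2 n) = 5.50 × 507 / (2 × 1.58) = 882 nm.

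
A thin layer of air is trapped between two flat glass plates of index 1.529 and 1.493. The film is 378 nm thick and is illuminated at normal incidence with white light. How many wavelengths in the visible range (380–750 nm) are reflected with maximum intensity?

1

Ray reflecting at the top interface goes from n = 1.529 toward n = 1.0: no phase shift.
Ray reflecting at the bottom interface goes from n = 1.0 toward n = 1.493: a half-wave phase shift.
Net: one phase inversion between the two reflected rays.
For strong reflection here: 2 n t = (m + ½) λ.
λ = 2 n t / (m + ½) = 756 / (m + ½) nm.
m=0: 1512 nm (IR); m=1: 504 nm (visible); m=2: 302 nm (UV).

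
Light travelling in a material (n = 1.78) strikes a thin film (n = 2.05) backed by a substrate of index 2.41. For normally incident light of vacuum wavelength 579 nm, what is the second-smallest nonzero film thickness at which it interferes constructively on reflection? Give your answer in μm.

0.282 μm

Ray reflecting at the top interface goes from n = 1.78 toward n = 2.05: a half-wave phase shift.
Ray reflecting at the bottom interface goes from n = 2.05 toward n = 2.41: a half-wave phase shift.
Zero or two π shifts → no net half-wave offset.
With no net inversion, constructive interference in reflection requires 2 n t = m λ.
The second-smallest nonzero thickness corresponds to m = 2: t = m λ / (2 n) = 2.00 × 579 / (2 × 2.05) = 282 nm.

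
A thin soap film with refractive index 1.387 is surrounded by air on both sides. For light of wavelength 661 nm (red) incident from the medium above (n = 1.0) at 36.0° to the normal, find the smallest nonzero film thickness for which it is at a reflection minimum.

263 nm

Top surface (1.0 → 1.387): reflection off a higher-index medium gives a half-wave phase shift.
At the lower boundary (n = 1.387 to n = 1.0) the reflected ray undergoes no phase shift.
Exactly one π shift → a net half-wave offset.
For minimum reflection here: 2 n t cos θ_r = m λ.
Snell's law: 1.0 sin 36.0° = 1.387 sin θ_r → sin θ_r = 0.424, cos θ_r = 0.906.
Minimum nonzero at m = 1: t = λ / (2 n cos θ_r) = 661 / (2 × 1.387 × 0.906) = 263 nm.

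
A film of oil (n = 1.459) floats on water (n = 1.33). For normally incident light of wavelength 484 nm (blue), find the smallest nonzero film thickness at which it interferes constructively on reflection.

82.9 nm

Top surface (1.0 → 1.459): reflection off a higher-index medium gives a half-wave phase shift.
At the lower boundary (n = 1.459 to n = 1.33) the reflected ray undergoes no phase shift.
Exactly one π shift → a net half-wave offset.
With one net inversion, constructive interference in reflection requires 2 n t = (m + ½) λ.
Minimum at m = 0: t = λ / (4 n) = 484 / (4 × 1.459) = 82.9 nm.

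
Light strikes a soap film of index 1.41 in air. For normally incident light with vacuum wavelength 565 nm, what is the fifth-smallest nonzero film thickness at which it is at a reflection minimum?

Ray reflecting at the top interface goes from n = 1.0 toward n = 1.41: a half-wave phase shift.
Bottom surface (1.41 → 1.0): reflection off a lower-index medium gives no phase shift.
The two reflections differ by half a wavelength.
With one net inversion, destructive interference in reflection requires 2 n t = m λ.
The fifth-smallest nonzero thickness corresponds to m = 5: t = m λ / (2 n) = 5.00 × 565 / (2 × 1.41) = 1002 nm.

1002 nm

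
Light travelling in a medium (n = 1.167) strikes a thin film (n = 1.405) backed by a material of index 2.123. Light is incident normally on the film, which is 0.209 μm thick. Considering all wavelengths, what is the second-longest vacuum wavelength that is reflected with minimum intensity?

392 nm

At the upper boundary (n = 1.167 to n = 1.405) the reflected ray undergoes a half-wave phase shift.
At the lower boundary (n = 1.405 to n = 2.123) the reflected ray undergoes a half-wave phase shift.
Net: no relative phase inversion (both shifts match).
For minimum reflection here: 2 n t = (m + ½) λ.
λ = 2 n t / (m + ½). The second-longest wavelength is m = 1: λ = 2 × 1.405 × 209 / 1.50 = 392 nm.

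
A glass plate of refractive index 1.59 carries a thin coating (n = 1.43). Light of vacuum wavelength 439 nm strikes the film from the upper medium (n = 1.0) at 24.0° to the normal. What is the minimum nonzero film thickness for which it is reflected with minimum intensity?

80.1 nm

At the upper boundary (n = 1.0 to n = 1.43) the reflected ray undergoes a half-wave phase shift.
At the lower boundary (n = 1.43 to n = 1.59) the reflected ray undergoes a half-wave phase shift.
Zero or two π shifts → no net half-wave offset.
With no net inversion, destructive interference in reflection requires 2 n t cos θ_r = (m + ½) λ.
Snell's law: 1.0 sin 24.0° = 1.43 sin θ_r → sin θ_r = 0.284, cos θ_r = 0.959.
Minimum at m = 0: t = λ / (4 n cos θ_r) = 439 / (4 × 1.43 × 0.959) = 80.1 nm.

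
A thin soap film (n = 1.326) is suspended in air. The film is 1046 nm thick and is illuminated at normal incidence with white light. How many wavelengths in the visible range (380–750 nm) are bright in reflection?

3

At the upper boundary (n = 1.0 to n = 1.326) the reflected ray undergoes a half-wave phase shift.
Ray reflecting at the bottom interface goes from n = 1.326 toward n = 1.0: no phase shift.
Exactly one π shift → a net half-wave offset.
With one net inversion, constructive interference in reflection requires 2 n t = (m + ½) λ.
λ = 2 n t / (m + ½) = 2774 / (m + ½) nm.
m=3: 793 nm (IR); m=4: 616 nm (visible); m=5: 504 nm (visible); m=6: 427 nm (visible); m=7: 370 nm (UV).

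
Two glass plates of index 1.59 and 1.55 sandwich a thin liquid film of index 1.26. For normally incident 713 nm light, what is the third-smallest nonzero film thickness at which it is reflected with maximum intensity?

At the upper boundary (n = 1.59 to n = 1.26) the reflected ray undergoes no phase shift.
Bottom surface (1.26 → 1.55): reflection off a higher-index medium gives a half-wave phase shift.
The two reflections differ by half a wavelength.
For bright reflection here: 2 n t = (m + ½) λ.
The third-smallest nonzero thickness corresponds to m = 2: t = (m + ½) λ / (2 n) = 2.50 × 713 / (2 × 1.26) = 707 nm.

707 nm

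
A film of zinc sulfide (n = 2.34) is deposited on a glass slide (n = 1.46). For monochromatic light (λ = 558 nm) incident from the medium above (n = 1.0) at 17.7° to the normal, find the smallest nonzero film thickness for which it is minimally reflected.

120 nm

At the upper boundary (n = 1.0 to n = 2.34) the reflected ray undergoes a half-wave phase shift.
Ray reflecting at the bottom interface goes from n = 2.34 toward n = 1.46: no phase shift.
The two reflections differ by half a wavelength.
So the condition for destructive reflection is 2 n t cos θ_r = m λ.
Snell's law: 1.0 sin 17.7° = 2.34 sin θ_r → sin θ_r = 0.130, cos θ_r = 0.992.
Minimum nonzero at m = 1: t = λ / (2 n cos θ_r) = 558 / (2 × 2.34 × 0.992) = 120 nm.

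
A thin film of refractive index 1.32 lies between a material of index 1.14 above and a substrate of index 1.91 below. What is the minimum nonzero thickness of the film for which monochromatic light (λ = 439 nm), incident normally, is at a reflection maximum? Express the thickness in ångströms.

1663 Å

Ray reflecting at the top interface goes from n = 1.14 toward n = 1.32: a half-wave phase shift.
At the lower boundary (n = 1.32 to n = 1.91) the reflected ray undergoes a half-wave phase shift.
The two reflections carry the same phase change, so no net offset.
With no net inversion, constructive interference in reflection requires 2 n t = m λ.
Minimum nonzero at m = 1: t = λ / (2 n) = 439 / (2 × 1.32) = 166 nm.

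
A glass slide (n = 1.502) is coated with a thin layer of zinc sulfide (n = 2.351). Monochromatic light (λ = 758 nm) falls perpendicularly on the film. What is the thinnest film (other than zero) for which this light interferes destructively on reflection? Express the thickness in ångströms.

Ray reflecting at the top interface goes from n = 1.0 toward n = 2.351: a half-wave phase shift.
Bottom surface (2.351 → 1.502): reflection off a lower-index medium gives no phase shift.
The two reflections differ by half a wavelength.
For minimum reflection here: 2 n t = m λ.
Minimum nonzero at m = 1: t = λ / (2 n) = 758 / (2 × 2.351) = 161 nm.

1612 Å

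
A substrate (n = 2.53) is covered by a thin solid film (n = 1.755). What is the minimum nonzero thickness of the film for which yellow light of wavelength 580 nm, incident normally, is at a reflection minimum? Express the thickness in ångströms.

At the upper boundary (n = 1.0 to n = 1.755) the reflected ray undergoes a half-wave phase shift.
At the lower boundary (n = 1.755 to n = 2.53) the reflected ray undergoes a half-wave phase shift.
Net: no relative phase inversion (both shifts match).
So the condition for destructive reflection is 2 n t = (m + ½) λ.
Minimum at m = 0: t = λ / (4 n) = 580 / (4 × 1.755) = 82.6 nm.

826 Å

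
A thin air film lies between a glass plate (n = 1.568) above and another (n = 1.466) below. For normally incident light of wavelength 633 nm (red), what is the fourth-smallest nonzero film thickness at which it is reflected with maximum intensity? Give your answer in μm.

Ray reflecting at the top interface goes from n = 1.568 toward n = 1.0: no phase shift.
Bottom surface (1.0 → 1.466): reflection off a higher-index medium gives a half-wave phase shift.
Net: one phase inversion between the two reflected rays.
With one net inversion, constructive interference in reflection requires 2 n t = (m + ½) λ.
The fourth-smallest nonzero thickness corresponds to m = 3: t = (m + ½) λ / (2 n) = 3.50 × 633 / (2 × 1.0) = 1108 nm.

1.11 μm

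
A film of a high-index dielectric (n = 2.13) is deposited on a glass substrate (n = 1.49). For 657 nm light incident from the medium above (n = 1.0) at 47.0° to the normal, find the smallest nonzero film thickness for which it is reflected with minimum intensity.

164 nm

At the upper boundary (n = 1.0 to n = 2.13) the reflected ray undergoes a half-wave phase shift.
Ray reflecting at the bottom interface goes from n = 2.13 toward n = 1.49: no phase shift.
The two reflections differ by half a wavelength.
For minimum reflection here: 2 n t cos θ_r = m λ.
Snell's law: 1.0 sin 47.0° = 2.13 sin θ_r → sin θ_r = 0.343, cos θ_r = 0.939.
Minimum nonzero at m = 1: t = λ / (2 n cos θ_r) = 657 / (2 × 2.13 × 0.939) = 164 nm.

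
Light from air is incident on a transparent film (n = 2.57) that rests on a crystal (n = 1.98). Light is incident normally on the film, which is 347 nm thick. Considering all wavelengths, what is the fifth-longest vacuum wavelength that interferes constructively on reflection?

At the upper boundary (n = 1.0 to n = 2.57) the reflected ray undergoes a half-wave phase shift.
At the lower boundary (n = 2.57 to n = 1.98) the reflected ray undergoes no phase shift.
Exactly one π shift → a net half-wave offset.
For maximum reflection here: 2 n t = (m + ½) λ.
λ = 2 n t / (m + ½). The fifth-longest wavelength is m = 4: λ = 2 × 2.57 × 347 / 4.50 = 396 nm.

396 nm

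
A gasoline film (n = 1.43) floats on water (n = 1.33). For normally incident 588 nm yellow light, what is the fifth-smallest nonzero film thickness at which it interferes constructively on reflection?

925 nm

Ray reflecting at the top interface goes from n = 1.0 toward n = 1.43: a half-wave phase shift.
At the lower boundary (n = 1.43 to n = 1.33) the reflected ray undergoes no phase shift.
The two reflections differ by half a wavelength.
For maximum reflection here: 2 n t = (m + ½) λ.
The fifth-smallest nonzero thickness corresponds to m = 4: t = (m + ½) λ / (2 n) = 4.50 × 588 / (2 × 1.43) = 925 nm.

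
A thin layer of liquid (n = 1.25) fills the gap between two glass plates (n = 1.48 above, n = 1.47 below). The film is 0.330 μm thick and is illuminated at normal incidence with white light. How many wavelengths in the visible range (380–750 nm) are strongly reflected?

1

Top surface (1.48 → 1.25): reflection off a lower-index medium gives no phase shift.
Ray reflecting at the bottom interface goes from n = 1.25 toward n = 1.47: a half-wave phase shift.
Exactly one π shift → a net half-wave offset.
So the condition for constructive reflection is 2 n t = (m + ½) λ.
λ = 2 n t / (m + ½) = 825 / (m + ½) nm.
m=0: 1650 nm (IR); m=1: 550 nm (visible); m=2: 330 nm (UV).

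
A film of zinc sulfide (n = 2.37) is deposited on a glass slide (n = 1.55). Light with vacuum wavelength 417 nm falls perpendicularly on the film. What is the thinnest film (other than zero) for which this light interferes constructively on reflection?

Ray reflecting at the top interface goes from n = 1.0 toward n = 2.37: a half-wave phase shift.
At the lower boundary (n = 2.37 to n = 1.55) the reflected ray undergoes no phase shift.
The two reflections differ by half a wavelength.
With one net inversion, constructive interference in reflection requires 2 n t = (m + ½) λ.
Minimum at m = 0: t = λ / (4 n) = 417 / (4 × 2.37) = 44.0 nm.

44.0 nm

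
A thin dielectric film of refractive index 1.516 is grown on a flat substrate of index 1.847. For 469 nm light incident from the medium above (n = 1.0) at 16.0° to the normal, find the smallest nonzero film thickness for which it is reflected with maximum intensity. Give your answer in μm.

0.157 μm

At the upper boundary (n = 1.0 to n = 1.516) the reflected ray undergoes a half-wave phase shift.
At the lower boundary (n = 1.516 to n = 1.847) the reflected ray undergoes a half-wave phase shift.
Zero or two π shifts → no net half-wave offset.
With no net inversion, constructive interference in reflection requires 2 n t cos θ_r = m λ.
Snell's law: 1.0 sin 16.0° = 1.516 sin θ_r → sin θ_r = 0.182, cos θ_r = 0.983.
Minimum nonzero at m = 1: t = λ / (2 n cos θ_r) = 469 / (2 × 1.516 × 0.983) = 157 nm.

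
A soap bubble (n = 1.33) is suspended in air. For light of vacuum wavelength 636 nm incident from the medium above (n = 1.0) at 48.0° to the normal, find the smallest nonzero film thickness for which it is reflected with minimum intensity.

288 nm

Ray reflecting at the top interface goes from n = 1.0 toward n = 1.33: a half-wave phase shift.
Ray reflecting at the bottom interface goes from n = 1.33 toward n = 1.0: no phase shift.
The two reflections differ by half a wavelength.
With one net inversion, destructive interference in reflection requires 2 n t cos θ_r = m λ.
Snell's law: 1.0 sin 48.0° = 1.33 sin θ_r → sin θ_r = 0.559, cos θ_r = 0.829.
Minimum nonzero at m = 1: t = λ / (2 n cos θ_r) = 636 / (2 × 1.33 × 0.829) = 288 nm.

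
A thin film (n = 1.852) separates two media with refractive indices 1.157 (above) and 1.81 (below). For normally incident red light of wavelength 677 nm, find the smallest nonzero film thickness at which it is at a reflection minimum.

183 nm

Ray reflecting at the top interface goes from n = 1.157 toward n = 1.852: a half-wave phase shift.
At the lower boundary (n = 1.852 to n = 1.81) the reflected ray undergoes no phase shift.
Net: one phase inversion between the two reflected rays.
So the condition for destructive reflection is 2 n t = m λ.
Minimum nonzero at m = 1: t = λ / (2 n) = 677 / (2 × 1.852) = 183 nm.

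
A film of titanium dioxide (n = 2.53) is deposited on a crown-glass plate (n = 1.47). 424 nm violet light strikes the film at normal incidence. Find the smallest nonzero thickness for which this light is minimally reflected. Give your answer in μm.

0.0838 μm

Ray reflecting at the top interface goes from n = 1.0 toward n = 2.53: a half-wave phase shift.
At the lower boundary (n = 2.53 to n = 1.47) the reflected ray undergoes no phase shift.
Net: one phase inversion between the two reflected rays.
For weak reflection here: 2 n t = m λ.
The smallest nonzero thickness corresponds to m = 1: t = m λ / (2 n) = 1.00 × 424 / (2 × 2.53) = 83.8 nm.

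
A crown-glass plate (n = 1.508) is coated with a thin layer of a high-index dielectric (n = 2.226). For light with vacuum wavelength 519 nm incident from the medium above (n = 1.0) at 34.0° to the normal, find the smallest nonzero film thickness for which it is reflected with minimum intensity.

Ray reflecting at the top interface goes from n = 1.0 toward n = 2.226: a half-wave phase shift.
At the lower boundary (n = 2.226 to n = 1.508) the reflected ray undergoes no phase shift.
Net: one phase inversion between the two reflected rays.
So the condition for destructive reflection is 2 n t cos θ_r = m λ.
Snell's law: 1.0 sin 34.0° = 2.226 sin θ_r → sin θ_r = 0.251, cos θ_r = 0.968.
Minimum nonzero at m = 1: t = λ / (2 n cos θ_r) = 519 / (2 × 2.226 × 0.968) = 120 nm.

120 nm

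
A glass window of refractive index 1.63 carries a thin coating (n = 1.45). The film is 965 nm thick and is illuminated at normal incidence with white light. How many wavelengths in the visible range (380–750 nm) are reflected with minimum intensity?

Ray reflecting at the top interface goes from n = 1.0 toward n = 1.45: a half-wave phase shift.
Bottom surface (1.45 → 1.63): reflection off a higher-index medium gives a half-wave phase shift.
Net: no relative phase inversion (both shifts match).
So the condition for destructive reflection is 2 n t = (m + ½) λ.
λ = 2 n t / (m + ½) = 2799 / (m + ½) nm.
m=3: 800 nm (IR); m=4: 622 nm (visible); m=5: 509 nm (visible); m=6: 431 nm (visible); m=7: 373 nm (UV).

3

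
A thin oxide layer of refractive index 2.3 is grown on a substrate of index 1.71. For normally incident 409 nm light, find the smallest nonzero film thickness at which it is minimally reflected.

88.9 nm

Top surface (1.0 → 2.3): reflection off a higher-index medium gives a half-wave phase shift.
Bottom surface (2.3 → 1.71): reflection off a lower-index medium gives no phase shift.
Exactly one π shift → a net half-wave offset.
With one net inversion, destructive interference in reflection requires 2 n t = m λ.
Minimum nonzero at m = 1: t = λ / (2 n) = 409 / (2 × 2.3) = 88.9 nm.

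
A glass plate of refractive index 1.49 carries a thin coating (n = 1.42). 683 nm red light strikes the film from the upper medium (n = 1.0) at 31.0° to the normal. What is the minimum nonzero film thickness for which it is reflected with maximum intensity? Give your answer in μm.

0.258 μm

Ray reflecting at the top interface goes from n = 1.0 toward n = 1.42: a half-wave phase shift.
At the lower boundary (n = 1.42 to n = 1.49) the reflected ray undergoes a half-wave phase shift.
Net: no relative phase inversion (both shifts match).
For strong reflection here: 2 n t cos θ_r = m λ.
Snell's law: 1.0 sin 31.0° = 1.42 sin θ_r → sin θ_r = 0.363, cos θ_r = 0.932.
Minimum nonzero at m = 1: t = λ / (2 n cos θ_r) = 683 / (2 × 1.42 × 0.932) = 258 nm.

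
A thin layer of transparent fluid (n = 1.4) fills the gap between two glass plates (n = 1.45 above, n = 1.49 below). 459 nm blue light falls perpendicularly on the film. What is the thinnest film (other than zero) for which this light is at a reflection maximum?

Top surface (1.45 → 1.4): reflection off a lower-index medium gives no phase shift.
Ray reflecting at the bottom interface goes from n = 1.4 toward n = 1.49: a half-wave phase shift.
Net: one phase inversion between the two reflected rays.
So the condition for constructive reflection is 2 n t = (m + ½) λ.
Minimum at m = 0: t = λ / (4 n) = 459 / (4 × 1.4) = 82.0 nm.

82.0 nm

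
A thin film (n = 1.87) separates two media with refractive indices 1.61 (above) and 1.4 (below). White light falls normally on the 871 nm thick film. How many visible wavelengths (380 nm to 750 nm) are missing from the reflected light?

At the upper boundary (n = 1.61 to n = 1.87) the reflected ray undergoes a half-wave phase shift.
Bottom surface (1.87 → 1.4): reflection off a lower-index medium gives no phase shift.
The two reflections differ by half a wavelength.
For weak reflection here: 2 n t = m λ.
λ = 2 n t / m = 3258 / m nm.
m=4: 814 nm (IR); m=5: 652 nm (visible); m=6: 543 nm (visible); m=7: 465 nm (visible); m=8: 407 nm (visible); m=9: 362 nm (UV).

4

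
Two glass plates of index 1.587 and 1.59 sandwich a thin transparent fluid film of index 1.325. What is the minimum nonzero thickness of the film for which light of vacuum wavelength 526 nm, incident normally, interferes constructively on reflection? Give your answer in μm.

0.0992 μm

Top surface (1.587 → 1.325): reflection off a lower-index medium gives no phase shift.
Bottom surface (1.325 → 1.59): reflection off a higher-index medium gives a half-wave phase shift.
Exactly one π shift → a net half-wave offset.
With one net inversion, constructive interference in reflection requires 2 n t = (m + ½) λ.
Minimum at m = 0: t = λ / (4 n) = 526 / (4 × 1.325) = 99.2 nm.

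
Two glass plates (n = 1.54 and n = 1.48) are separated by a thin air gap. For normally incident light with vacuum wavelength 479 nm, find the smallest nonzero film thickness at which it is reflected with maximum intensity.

At the upper boundary (n = 1.54 to n = 1.0) the reflected ray undergoes no phase shift.
Ray reflecting at the bottom interface goes from n = 1.0 toward n = 1.48: a half-wave phase shift.
Exactly one π shift → a net half-wave offset.
With one net inversion, constructive interference in reflection requires 2 n t = (m + ½) λ.
Minimum at m = 0: t = λ / (4 n) = 479 / (4 × 1.0) = 120 nm.

120 nm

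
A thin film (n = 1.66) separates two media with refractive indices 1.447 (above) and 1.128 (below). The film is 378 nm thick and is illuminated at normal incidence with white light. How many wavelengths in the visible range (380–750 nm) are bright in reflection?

Ray reflecting at the top interface goes from n = 1.447 toward n = 1.66: a half-wave phase shift.
Bottom surface (1.66 → 1.128): reflection off a lower-index medium gives no phase shift.
The two reflections differ by half a wavelength.
For strong reflection here: 2 n t = (m + ½) λ.
λ = 2 n t / (m + ½) = 1255 / (m + ½) nm.
m=1: 837 nm (IR); m=2: 502 nm (visible); m=3: 359 nm (UV).

1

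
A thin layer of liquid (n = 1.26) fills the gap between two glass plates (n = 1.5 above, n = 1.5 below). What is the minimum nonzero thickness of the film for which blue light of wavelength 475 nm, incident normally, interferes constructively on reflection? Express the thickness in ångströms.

942 Å

At the upper boundary (n = 1.5 to n = 1.26) the reflected ray undergoes no phase shift.
Ray reflecting at the bottom interface goes from n = 1.26 toward n = 1.5: a half-wave phase shift.
The two reflections differ by half a wavelength.
With one net inversion, constructive interference in reflection requires 2 n t = (m + ½) λ.
Minimum at m = 0: t = λ / (4 n) = 475 / (4 × 1.26) = 94.2 nm.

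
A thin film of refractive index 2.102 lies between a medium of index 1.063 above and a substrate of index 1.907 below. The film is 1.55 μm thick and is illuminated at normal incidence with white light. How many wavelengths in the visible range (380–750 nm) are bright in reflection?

Ray reflecting at the top interface goes from n = 1.063 toward n = 2.102: a half-wave phase shift.
Bottom surface (2.102 → 1.907): reflection off a lower-index medium gives no phase shift.
Exactly one π shift → a net half-wave offset.
So the condition for constructive reflection is 2 n t = (m + ½) λ.
λ = 2 n t / (m + ½) = 6516 / (m + ½) nm.
m=8: 767 nm (IR); m=9: 686 nm (visible); m=10: 621 nm (visible); m=11: 567 nm (visible); m=12: 521 nm (visible); m=13: 483 nm (visible); m=14: 449 nm (visible); m=15: 420 nm (visible); m=16: 395 nm (visible); m=17: 372 nm (UV).

8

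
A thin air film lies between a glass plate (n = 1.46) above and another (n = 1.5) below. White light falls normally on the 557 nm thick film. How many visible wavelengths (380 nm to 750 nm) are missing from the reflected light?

Ray reflecting at the top interface goes from n = 1.46 toward n = 1.0: no phase shift.
At the lower boundary (n = 1.0 to n = 1.5) the reflected ray undergoes a half-wave phase shift.
Exactly one π shift → a net half-wave offset.
For weak reflection here: 2 n t = m λ.
λ = 2 n t / m = 1114 / m nm.
m=1: 1114 nm (IR); m=2: 557 nm (visible); m=3: 371 nm (UV).

1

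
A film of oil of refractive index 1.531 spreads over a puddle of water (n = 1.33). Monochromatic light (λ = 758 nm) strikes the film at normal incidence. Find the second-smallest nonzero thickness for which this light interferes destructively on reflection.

At the upper boundary (n = 1.0 to n = 1.531) the reflected ray undergoes a half-wave phase shift.
Ray reflecting at the bottom interface goes from n = 1.531 toward n = 1.33: no phase shift.
Net: one phase inversion between the two reflected rays.
With one net inversion, destructive interference in reflection requires 2 n t = m λ.
The second-smallest nonzero thickness corresponds to m = 2: t = m λ / (2 n) = 2.00 × 758 / (2 × 1.531) = 495 nm.

495 nm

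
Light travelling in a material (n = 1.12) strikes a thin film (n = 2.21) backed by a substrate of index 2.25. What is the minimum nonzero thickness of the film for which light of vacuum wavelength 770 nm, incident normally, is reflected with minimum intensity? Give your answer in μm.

At the upper boundary (n = 1.12 to n = 2.21) the reflected ray undergoes a half-wave phase shift.
Ray reflecting at the bottom interface goes from n = 2.21 toward n = 2.25: a half-wave phase shift.
The two reflections carry the same phase change, so no net offset.
With no net inversion, destructive interference in reflection requires 2 n t = (m + ½) λ.
Minimum at m = 0: t = λ / (4 n) = 770 / (4 × 2.21) = 87.1 nm.

0.0871 μm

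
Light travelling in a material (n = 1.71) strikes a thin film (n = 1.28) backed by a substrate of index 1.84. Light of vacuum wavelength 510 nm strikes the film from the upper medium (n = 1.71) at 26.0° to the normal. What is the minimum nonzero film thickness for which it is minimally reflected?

Ray reflecting at the top interface goes from n = 1.71 toward n = 1.28: no phase shift.
Bottom surface (1.28 → 1.84): reflection off a higher-index medium gives a half-wave phase shift.
Net: one phase inversion between the two reflected rays.
So the condition for destructive reflection is 2 n t cos θ_r = m λ.
Snell's law: 1.71 sin 26.0° = 1.28 sin θ_r → sin θ_r = 0.586, cos θ_r = 0.811.
Minimum nonzero at m = 1: t = λ / (2 n cos θ_r) = 510 / (2 × 1.28 × 0.811) = 246 nm.

246 nm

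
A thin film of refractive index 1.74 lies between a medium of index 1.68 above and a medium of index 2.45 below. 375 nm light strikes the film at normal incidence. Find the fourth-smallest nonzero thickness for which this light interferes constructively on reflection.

At the upper boundary (n = 1.68 to n = 1.74) the reflected ray undergoes a half-wave phase shift.
Ray reflecting at the bottom interface goes from n = 1.74 toward n = 2.45: a half-wave phase shift.
Zero or two π shifts → no net half-wave offset.
With no net inversion, constructive interference in reflection requires 2 n t = m λ.
The fourth-smallest nonzero thickness corresponds to m = 4: t = m λ / (2 n) = 4.00 × 375 / (2 × 1.74) = 431 nm.

431 nm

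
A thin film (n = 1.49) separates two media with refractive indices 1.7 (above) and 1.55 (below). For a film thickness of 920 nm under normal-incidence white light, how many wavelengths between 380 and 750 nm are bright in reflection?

3

Top surface (1.7 → 1.49): reflection off a lower-index medium gives no phase shift.
Bottom surface (1.49 → 1.55): reflection off a higher-index medium gives a half-wave phase shift.
Net: one phase inversion between the two reflected rays.
For maximum reflection here: 2 n t = (m + ½) λ.
λ = 2 n t / (m + ½) = 2742 / (m + ½) nm.
m=3: 783 nm (IR); m=4: 609 nm (visible); m=5: 498 nm (visible); m=6: 422 nm (visible); m=7: 366 nm (UV).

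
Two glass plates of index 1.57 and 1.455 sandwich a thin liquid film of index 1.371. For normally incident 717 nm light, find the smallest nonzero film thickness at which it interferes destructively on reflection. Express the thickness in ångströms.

2615 Å

Ray reflecting at the top interface goes from n = 1.57 toward n = 1.371: no phase shift.
At the lower boundary (n = 1.371 to n = 1.455) the reflected ray undergoes a half-wave phase shift.
The two reflections differ by half a wavelength.
With one net inversion, destructive interference in reflection requires 2 n t = m λ.
Minimum nonzero at m = 1: t = λ / (2 n) = 717 / (2 × 1.371) = 261 nm.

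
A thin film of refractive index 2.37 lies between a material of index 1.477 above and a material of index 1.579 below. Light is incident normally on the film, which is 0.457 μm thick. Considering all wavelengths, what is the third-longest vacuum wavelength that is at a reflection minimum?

At the upper boundary (n = 1.477 to n = 2.37) the reflected ray undergoes a half-wave phase shift.
At the lower boundary (n = 2.37 to n = 1.579) the reflected ray undergoes no phase shift.
The two reflections differ by half a wavelength.
With one net inversion, destructive interference in reflection requires 2 n t = m λ.
λ = 2 n t / m. The third-longest wavelength is m = 3: λ = 2 × 2.37 × 457 / 3.00 = 722 nm.

722 nm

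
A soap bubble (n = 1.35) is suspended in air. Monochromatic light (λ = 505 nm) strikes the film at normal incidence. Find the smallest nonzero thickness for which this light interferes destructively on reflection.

Ray reflecting at the top interface goes from n = 1.0 toward n = 1.35: a half-wave phase shift.
Bottom surface (1.35 → 1.0): reflection off a lower-index medium gives no phase shift.
Exactly one π shift → a net half-wave offset.
For dark reflection here: 2 n t = m λ.
The smallest nonzero thickness corresponds to m = 1: t = m λ / (2 n) = 1.00 × 505 / (2 × 1.35) = 187 nm.

187 nm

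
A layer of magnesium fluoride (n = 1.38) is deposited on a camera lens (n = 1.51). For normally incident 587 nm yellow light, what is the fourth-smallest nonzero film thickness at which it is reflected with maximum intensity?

851 nm

Top surface (1.0 → 1.38): reflection off a higher-index medium gives a half-wave phase shift.
Bottom surface (1.38 → 1.51): reflection off a higher-index medium gives a half-wave phase shift.
Net: no relative phase inversion (both shifts match).
So the condition for constructive reflection is 2 n t = m λ.
The fourth-smallest nonzero thickness corresponds to m = 4: t = m λ / (2 n) = 4.00 × 587 / (2 × 1.38) = 851 nm.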